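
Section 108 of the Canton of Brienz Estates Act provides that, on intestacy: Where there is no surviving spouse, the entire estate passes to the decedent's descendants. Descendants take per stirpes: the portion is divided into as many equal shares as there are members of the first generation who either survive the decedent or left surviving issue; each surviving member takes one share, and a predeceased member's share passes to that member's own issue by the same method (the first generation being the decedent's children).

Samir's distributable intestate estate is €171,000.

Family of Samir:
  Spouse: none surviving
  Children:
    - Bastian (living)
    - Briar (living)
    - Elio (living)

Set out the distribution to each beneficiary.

Bastian: €57,000; Briar: €57,000; Elio: €57,000

The entire €171,000 passes to the descendants.
That amount (€171,000) is divided into 3 shares of €57,000: Bastian, Briar, and Elio each take €57,000.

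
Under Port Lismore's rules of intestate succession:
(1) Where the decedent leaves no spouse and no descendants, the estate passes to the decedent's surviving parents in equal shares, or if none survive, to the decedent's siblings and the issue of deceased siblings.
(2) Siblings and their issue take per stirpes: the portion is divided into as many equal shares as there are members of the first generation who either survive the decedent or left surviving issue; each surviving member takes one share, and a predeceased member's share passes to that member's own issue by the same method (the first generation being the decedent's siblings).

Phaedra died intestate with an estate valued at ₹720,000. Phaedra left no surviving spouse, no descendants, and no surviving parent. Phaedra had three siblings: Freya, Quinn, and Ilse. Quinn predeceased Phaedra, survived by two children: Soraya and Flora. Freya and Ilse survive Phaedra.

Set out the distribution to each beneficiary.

The entire ₹720,000 passes to the siblings and their issue.
That amount (₹720,000) is divided into 3 shares of ₹240,000: Freya and Ilse each take ₹240,000; Quinn's ₹240,000 share passes to Quinn's issue.
Quinn's share (₹240,000) is divided into 2 shares of ₹120,000: Soraya and Flora each take ₹120,000.

Freya: ₹240,000; Soraya: ₹120,000; Flora: ₹120,000; Ilse: ₹240,000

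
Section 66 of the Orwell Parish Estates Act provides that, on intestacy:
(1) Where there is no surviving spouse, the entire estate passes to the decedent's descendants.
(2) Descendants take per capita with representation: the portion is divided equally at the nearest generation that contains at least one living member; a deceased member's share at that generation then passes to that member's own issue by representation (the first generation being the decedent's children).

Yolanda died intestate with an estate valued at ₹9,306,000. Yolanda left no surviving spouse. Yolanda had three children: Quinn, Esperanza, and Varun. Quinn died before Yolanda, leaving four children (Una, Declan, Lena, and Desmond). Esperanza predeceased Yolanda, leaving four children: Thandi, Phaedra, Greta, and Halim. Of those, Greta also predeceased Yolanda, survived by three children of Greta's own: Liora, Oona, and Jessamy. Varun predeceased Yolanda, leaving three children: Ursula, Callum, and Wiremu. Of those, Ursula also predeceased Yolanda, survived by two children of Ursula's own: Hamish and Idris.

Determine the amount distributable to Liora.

Liora receives ₹282,000.

The entire ₹9,306,000 passes to the descendants.
No child survives, so the initial division is made at the grandchildren's generation.
That amount (₹9,306,000) is divided into 11 shares of ₹846,000: Una, Declan, Lena, Desmond, Thandi, Phaedra, Halim, Callum, and Wiremu each take ₹846,000; Greta's ₹846,000 share passes to Greta's issue; Ursula's ₹846,000 share passes to Ursula's issue.
Greta's share (₹846,000) is divided into 3 shares of ₹282,000: Liora, Oona, and Jessamy each take ₹282,000.
Ursula's share (₹846,000) is divided into 2 shares of ₹423,000: Hamish and Idris each take ₹423,000.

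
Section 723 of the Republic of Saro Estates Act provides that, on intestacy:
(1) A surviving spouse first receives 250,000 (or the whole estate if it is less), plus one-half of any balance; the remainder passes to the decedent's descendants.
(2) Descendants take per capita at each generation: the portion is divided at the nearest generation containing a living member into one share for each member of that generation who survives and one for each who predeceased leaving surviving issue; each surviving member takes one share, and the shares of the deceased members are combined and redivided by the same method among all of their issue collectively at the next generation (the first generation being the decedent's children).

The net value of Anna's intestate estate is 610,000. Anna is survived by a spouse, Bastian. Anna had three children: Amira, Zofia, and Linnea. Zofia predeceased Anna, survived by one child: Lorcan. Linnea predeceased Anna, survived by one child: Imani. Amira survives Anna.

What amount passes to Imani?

Bastian first takes 250,000, leaving a balance of 360,000. Bastian then takes one-half of the balance (180,000), for a total of 430,000. The remaining 180,000 passes to the descendants.
The descendants' portion (180,000) is divided at the children's generation into 3 shares of 60,000. Amira takes 60,000. The 2 shares of the deceased (Zofia and Linnea) are combined into a pool of 120,000.
That pool (120,000) is divided at the grandchildren's generation equally among Lorcan and Imani: 60,000 each.

Imani receives 60,000.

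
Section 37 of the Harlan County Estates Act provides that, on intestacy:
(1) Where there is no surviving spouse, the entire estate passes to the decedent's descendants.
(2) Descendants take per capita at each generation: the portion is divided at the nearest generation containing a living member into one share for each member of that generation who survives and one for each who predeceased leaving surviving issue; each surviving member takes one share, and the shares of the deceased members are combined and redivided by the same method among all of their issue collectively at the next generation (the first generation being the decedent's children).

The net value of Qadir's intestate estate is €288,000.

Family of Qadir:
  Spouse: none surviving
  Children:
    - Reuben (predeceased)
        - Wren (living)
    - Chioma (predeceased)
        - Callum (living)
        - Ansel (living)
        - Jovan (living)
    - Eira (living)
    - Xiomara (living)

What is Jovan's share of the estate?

The entire €288,000 passes to the descendants.
That amount (€288,000) is divided at the children's generation into 4 shares of €72,000. Eira and Xiomara each take €72,000. The 2 shares of the deceased (Reuben and Chioma) are combined into a pool of €144,000.
That pool (€144,000) is divided at the grandchildren's generation equally among Wren, Callum, Ansel, and Jovan: €36,000 each.

Jovan receives €36,000.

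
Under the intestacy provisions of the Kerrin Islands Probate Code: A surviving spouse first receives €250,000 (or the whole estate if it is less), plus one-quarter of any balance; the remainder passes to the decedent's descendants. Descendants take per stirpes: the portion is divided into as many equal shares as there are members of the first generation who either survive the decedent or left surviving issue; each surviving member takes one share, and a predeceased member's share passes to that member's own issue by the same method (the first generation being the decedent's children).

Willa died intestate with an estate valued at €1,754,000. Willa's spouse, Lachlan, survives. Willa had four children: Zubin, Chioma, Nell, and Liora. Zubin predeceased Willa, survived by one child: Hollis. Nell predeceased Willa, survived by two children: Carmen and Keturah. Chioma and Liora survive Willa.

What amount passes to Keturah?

Lachlan first takes €250,000, leaving a balance of €1,504,000. Lachlan then takes one-quarter of the balance (€376,000), for a total of €626,000. The remaining €1,128,000 passes to the descendants.
The descendants' portion (€1,128,000) is divided into 4 shares of €282,000: Chioma and Liora each take €282,000; Zubin's €282,000 share passes to Zubin's issue; Nell's €282,000 share passes to Nell's issue.
Zubin's share (€282,000) passes entirely to Hollis.
Nell's share (€282,000) is divided into 2 shares of €141,000: Carmen and Keturah each take €141,000.

Keturah receives €141,000.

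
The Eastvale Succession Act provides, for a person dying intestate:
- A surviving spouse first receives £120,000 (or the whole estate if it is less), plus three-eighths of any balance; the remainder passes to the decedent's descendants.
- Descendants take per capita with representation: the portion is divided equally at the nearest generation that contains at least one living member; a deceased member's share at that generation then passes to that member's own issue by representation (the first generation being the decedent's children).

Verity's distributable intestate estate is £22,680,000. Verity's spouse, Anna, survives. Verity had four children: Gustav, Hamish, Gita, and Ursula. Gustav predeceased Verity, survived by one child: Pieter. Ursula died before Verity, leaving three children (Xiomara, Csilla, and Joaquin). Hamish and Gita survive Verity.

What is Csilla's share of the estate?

Anna first takes £120,000, leaving a balance of £22,560,000. Anna then takes three-eighths of the balance (£8,460,000), for a total of £8,580,000. The remaining £14,100,000 passes to the descendants.
The descendants' portion (£14,100,000) is divided into 4 shares of £3,525,000: Hamish and Gita each take £3,525,000; Gustav's £3,525,000 share passes to Gustav's issue; Ursula's £3,525,000 share passes to Ursula's issue.
Gustav's share (£3,525,000) passes entirely to Pieter.
Ursula's share (£3,525,000) is divided into 3 shares of £1,175,000: Xiomara, Csilla, and Joaquin each take £1,175,000.

Csilla receives £1,175,000.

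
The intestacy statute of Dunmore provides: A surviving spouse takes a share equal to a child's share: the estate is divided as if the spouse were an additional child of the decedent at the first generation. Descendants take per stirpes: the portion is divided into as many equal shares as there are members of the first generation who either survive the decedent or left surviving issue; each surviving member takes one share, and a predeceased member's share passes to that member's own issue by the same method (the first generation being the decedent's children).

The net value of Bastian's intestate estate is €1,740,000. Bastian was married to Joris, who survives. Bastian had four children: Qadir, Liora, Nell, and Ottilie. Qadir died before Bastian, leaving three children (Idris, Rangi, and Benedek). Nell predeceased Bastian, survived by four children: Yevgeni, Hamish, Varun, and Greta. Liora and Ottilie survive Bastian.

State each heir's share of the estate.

The spouse counts as an additional share at the children's level, so there are 5 primary shares of €348,000. Joris takes one such share (€348,000).
The children's combined portion (€1,392,000) is divided into 4 shares of €348,000: Liora and Ottilie each take €348,000; Qadir's €348,000 share passes to Qadir's issue; Nell's €348,000 share passes to Nell's issue.
Qadir's share (€348,000) is divided into 3 shares of €116,000: Idris, Rangi, and Benedek each take €116,000.
Nell's share (€348,000) is divided into 4 shares of €87,000: Yevgeni, Hamish, Varun, and Greta each take €87,000.

Joris: €348,000; Idris: €116,000; Rangi: €116,000; Benedek: €116,000; Liora: €348,000; Yevgeni: €87,000; Hamish: €87,000; Varun: €87,000; Greta: €87,000; Ottilie: €348,000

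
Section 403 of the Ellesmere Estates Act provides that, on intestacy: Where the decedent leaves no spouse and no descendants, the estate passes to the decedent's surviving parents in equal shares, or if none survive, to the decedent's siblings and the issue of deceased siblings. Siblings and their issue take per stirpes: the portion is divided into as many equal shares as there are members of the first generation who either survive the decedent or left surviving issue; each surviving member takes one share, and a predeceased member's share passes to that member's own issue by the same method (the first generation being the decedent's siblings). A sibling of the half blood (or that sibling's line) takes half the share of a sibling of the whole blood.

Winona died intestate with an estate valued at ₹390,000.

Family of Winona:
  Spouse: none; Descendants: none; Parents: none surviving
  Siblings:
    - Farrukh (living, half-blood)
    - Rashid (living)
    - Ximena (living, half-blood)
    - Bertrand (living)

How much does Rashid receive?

Rashid receives ₹130,000.

The entire ₹390,000 passes to the siblings and their issue.
Counting each half-blood sibling's line as half a unit, there are 3 units in ₹390,000, so one unit is ₹130,000. Whole-blood lines (Rashid and Bertrand) take ₹130,000 each; half-blood lines (Farrukh and Ximena) take ₹65,000 each.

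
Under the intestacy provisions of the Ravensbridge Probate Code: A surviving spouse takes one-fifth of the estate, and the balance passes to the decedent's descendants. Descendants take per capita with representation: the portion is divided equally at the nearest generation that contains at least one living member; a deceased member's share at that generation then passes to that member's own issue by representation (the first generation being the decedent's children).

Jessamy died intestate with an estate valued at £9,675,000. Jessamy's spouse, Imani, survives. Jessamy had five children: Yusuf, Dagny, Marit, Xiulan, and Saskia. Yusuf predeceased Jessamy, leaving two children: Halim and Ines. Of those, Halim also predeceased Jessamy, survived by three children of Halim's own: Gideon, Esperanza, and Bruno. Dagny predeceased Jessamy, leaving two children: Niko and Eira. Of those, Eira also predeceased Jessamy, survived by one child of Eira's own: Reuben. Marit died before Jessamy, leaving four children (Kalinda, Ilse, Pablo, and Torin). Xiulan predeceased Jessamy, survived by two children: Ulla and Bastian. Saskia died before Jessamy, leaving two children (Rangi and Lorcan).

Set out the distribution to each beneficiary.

Imani: £1,935,000; Gideon: £215,000; Esperanza: £215,000; Bruno: £215,000; Ines: £645,000; Niko: £645,000; Reuben: £645,000; Kalinda: £645,000; Ilse: £645,000; Pablo: £645,000; Torin: £645,000; Ulla: £645,000; Bastian: £645,000; Rangi: £645,000; Lorcan: £645,000

Imani takes one-fifth of £9,675,000 = £1,935,000. The remaining £7,740,000 passes to the descendants.
No child survives, so the initial division is made at the grandchildren's generation.
The descendants' portion (£7,740,000) is divided into 12 shares of £645,000: Ines, Niko, Kalinda, Ilse, Pablo, Torin, Ulla, Bastian, Rangi, and Lorcan each take £645,000; Halim's £645,000 share passes to Halim's issue; Eira's £645,000 share passes to Eira's issue.
Halim's share (£645,000) is divided into 3 shares of £215,000: Gideon, Esperanza, and Bruno each take £215,000.
Eira's share (£645,000) passes entirely to Reuben.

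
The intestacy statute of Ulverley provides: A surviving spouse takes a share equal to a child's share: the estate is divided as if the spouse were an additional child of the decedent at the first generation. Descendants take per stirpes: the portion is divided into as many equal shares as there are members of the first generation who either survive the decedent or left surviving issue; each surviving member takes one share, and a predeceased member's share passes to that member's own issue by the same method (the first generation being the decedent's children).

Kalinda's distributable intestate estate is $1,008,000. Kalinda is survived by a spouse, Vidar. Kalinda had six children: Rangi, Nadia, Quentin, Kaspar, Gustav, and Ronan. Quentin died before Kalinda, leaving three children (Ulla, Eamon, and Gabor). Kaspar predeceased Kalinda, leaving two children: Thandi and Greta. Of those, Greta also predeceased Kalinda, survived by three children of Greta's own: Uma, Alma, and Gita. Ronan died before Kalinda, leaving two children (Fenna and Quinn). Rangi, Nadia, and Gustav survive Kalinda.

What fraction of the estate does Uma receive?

The spouse counts as an additional share at the children's level, so there are 7 primary shares of $144,000. Vidar takes one such share ($144,000).
The children's combined portion ($864,000) is divided into 6 shares of $144,000: Rangi, Nadia, and Gustav each take $144,000; Quentin's $144,000 share passes to Quentin's issue; Kaspar's $144,000 share passes to Kaspar's issue; Ronan's $144,000 share passes to Ronan's issue.
Quentin's share ($144,000) is divided into 3 shares of $48,000: Ulla, Eamon, and Gabor each take $48,000.
Kaspar's share ($144,000) is divided into 2 shares of $72,000: Thandi takes $72,000; Greta's $72,000 share passes to Greta's issue.
Greta's share ($72,000) is divided into 3 shares of $24,000: Uma, Alma, and Gita each take $24,000.
Ronan's share ($144,000) is divided into 2 shares of $72,000: Fenna and Quinn each take $72,000.

Uma receives 1/42 of the estate.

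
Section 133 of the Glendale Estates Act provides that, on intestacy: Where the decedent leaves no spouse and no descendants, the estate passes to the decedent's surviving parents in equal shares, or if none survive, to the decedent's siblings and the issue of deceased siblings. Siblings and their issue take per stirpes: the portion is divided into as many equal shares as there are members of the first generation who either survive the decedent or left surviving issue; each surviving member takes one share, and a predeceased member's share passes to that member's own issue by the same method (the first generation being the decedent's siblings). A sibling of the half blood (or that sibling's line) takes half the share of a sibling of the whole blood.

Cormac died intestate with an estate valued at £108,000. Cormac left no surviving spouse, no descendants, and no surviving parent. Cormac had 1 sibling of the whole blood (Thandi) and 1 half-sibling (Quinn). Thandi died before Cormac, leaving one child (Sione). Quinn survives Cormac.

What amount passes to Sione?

The entire £108,000 passes to the siblings and their issue.
Counting each half-blood sibling's line as half a unit, there are 3/2 units in £108,000, so one unit is £72,000. Whole-blood lines (Thandi) take £72,000 each; half-blood lines (Quinn) take £36,000 each.
Thandi's share (£72,000) passes entirely to Sione.

Sione receives £72,000.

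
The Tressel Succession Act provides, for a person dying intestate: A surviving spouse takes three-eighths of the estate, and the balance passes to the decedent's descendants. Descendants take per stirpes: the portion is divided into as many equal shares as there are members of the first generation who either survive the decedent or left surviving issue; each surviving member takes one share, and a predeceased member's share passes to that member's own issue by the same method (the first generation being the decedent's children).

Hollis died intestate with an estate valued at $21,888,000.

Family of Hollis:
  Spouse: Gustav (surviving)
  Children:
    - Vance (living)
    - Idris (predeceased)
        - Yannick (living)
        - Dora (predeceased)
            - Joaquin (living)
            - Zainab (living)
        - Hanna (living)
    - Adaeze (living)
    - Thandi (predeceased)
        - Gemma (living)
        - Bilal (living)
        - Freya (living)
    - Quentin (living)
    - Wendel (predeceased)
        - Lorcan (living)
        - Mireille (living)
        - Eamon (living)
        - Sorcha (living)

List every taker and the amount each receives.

Gustav: $8,208,000; Vance: $2,280,000; Yannick: $760,000; Joaquin: $380,000; Zainab: $380,000; Hanna: $760,000; Adaeze: $2,280,000; Gemma: $760,000; Bilal: $760,000; Freya: $760,000; Quentin: $2,280,000; Lorcan: $570,000; Mireille: $570,000; Eamon: $570,000; Sorcha: $570,000

Gustav takes three-eighths of $21,888,000 = $8,208,000. The remaining $13,680,000 passes to the descendants.
The descendants' portion ($13,680,000) is divided into 6 shares of $2,280,000: Vance, Adaeze, and Quentin each take $2,280,000; Idris's $2,280,000 share passes to Idris's issue; Thandi's $2,280,000 share passes to Thandi's issue; Wendel's $2,280,000 share passes to Wendel's issue.
Idris's share ($2,280,000) is divided into 3 shares of $760,000: Yannick and Hanna each take $760,000; Dora's $760,000 share passes to Dora's issue.
Dora's share ($760,000) is divided into 2 shares of $380,000: Joaquin and Zainab each take $380,000.
Thandi's share ($2,280,000) is divided into 3 shares of $760,000: Gemma, Bilal, and Freya each take $760,000.
Wendel's share ($2,280,000) is divided into 4 shares of $570,000: Lorcan, Mireille, Eamon, and Sorcha each take $570,000.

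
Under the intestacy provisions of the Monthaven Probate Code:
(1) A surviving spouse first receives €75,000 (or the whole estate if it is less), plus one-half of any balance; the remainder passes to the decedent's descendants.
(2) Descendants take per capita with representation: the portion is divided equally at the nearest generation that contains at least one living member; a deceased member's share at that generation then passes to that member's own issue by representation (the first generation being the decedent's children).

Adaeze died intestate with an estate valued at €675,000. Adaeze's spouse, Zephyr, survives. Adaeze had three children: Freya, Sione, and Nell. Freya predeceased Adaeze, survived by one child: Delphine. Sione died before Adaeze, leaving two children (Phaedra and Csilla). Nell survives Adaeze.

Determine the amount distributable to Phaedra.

Zephyr first takes €75,000, leaving a balance of €600,000. Zephyr then takes one-half of the balance (€300,000), for a total of €375,000. The remaining €300,000 passes to the descendants.
The descendants' portion (€300,000) is divided into 3 shares of €100,000: Nell takes €100,000; Freya's €100,000 share passes to Freya's issue; Sione's €100,000 share passes to Sione's issue.
Freya's share (€100,000) passes entirely to Delphine.
Sione's share (€100,000) is divided into 2 shares of €50,000: Phaedra and Csilla each take €50,000.

Phaedra receives €50,000.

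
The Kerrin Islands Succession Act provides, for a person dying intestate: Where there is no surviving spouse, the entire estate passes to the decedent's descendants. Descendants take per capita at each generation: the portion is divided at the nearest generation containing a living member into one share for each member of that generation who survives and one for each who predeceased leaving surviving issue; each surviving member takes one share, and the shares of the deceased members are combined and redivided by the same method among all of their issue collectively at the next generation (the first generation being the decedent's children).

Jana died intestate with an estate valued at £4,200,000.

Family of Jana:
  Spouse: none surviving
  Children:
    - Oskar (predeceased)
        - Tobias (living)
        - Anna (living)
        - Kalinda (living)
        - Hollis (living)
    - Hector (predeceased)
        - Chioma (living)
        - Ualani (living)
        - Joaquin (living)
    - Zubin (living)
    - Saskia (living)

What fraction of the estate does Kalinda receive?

The entire £4,200,000 passes to the descendants.
That amount (£4,200,000) is divided at the children's generation into 4 shares of £1,050,000. Zubin and Saskia each take £1,050,000. The 2 shares of the deceased (Oskar and Hector) are combined into a pool of £2,100,000.
That pool (£2,100,000) is divided at the grandchildren's generation equally among Tobias, Anna, Kalinda, Hollis, Chioma, Ualani, and Joaquin: £300,000 each.

Kalinda receives 1/14 of the estate.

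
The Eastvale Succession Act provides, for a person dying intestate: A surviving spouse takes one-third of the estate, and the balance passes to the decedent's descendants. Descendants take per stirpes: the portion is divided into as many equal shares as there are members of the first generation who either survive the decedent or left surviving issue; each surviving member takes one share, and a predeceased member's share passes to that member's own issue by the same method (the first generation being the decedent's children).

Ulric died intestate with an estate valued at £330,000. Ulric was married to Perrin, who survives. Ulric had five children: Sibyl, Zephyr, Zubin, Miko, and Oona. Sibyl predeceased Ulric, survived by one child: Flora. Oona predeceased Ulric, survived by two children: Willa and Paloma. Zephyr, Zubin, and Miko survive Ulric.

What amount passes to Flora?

Flora receives £44,000.

Perrin takes one-third of £330,000 = £110,000. The remaining £220,000 passes to the descendants.
The descendants' portion (£220,000) is divided into 5 shares of £44,000: Zephyr, Zubin, and Miko each take £44,000; Sibyl's £44,000 share passes to Sibyl's issue; Oona's £44,000 share passes to Oona's issue.
Sibyl's share (£44,000) passes entirely to Flora.
Oona's share (£44,000) is divided into 2 shares of £22,000: Willa and Paloma each take £22,000.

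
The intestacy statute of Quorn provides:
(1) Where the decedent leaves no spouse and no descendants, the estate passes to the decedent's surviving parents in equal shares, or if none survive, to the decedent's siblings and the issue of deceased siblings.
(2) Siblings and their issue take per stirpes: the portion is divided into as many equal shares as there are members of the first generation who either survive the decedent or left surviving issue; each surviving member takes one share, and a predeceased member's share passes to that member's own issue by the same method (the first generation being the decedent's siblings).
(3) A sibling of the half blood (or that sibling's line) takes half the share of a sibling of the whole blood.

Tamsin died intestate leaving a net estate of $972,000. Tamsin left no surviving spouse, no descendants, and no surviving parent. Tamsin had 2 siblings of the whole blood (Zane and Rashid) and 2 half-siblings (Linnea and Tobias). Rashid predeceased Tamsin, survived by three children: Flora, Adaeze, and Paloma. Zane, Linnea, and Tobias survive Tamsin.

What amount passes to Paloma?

The entire $972,000 passes to the siblings and their issue.
Counting each half-blood sibling's line as half a unit, there are 3 units in $972,000, so one unit is $324,000. Whole-blood lines (Zane and Rashid) take $324,000 each; half-blood lines (Linnea and Tobias) take $162,000 each.
Rashid's share ($324,000) is divided into 3 shares of $108,000: Flora, Adaeze, and Paloma each take $108,000.

Paloma receives $108,000.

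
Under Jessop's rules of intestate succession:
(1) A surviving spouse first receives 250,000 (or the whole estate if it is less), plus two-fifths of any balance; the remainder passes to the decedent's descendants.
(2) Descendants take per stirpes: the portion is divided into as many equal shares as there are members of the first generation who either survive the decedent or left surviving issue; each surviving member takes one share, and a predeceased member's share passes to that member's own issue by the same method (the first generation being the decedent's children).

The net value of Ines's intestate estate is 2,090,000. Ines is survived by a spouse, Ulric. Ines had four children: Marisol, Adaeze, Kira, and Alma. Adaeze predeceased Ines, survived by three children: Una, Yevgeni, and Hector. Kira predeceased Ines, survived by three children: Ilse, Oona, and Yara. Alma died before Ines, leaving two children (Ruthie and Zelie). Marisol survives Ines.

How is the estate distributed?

Ulric first takes 250,000, leaving a balance of 1,840,000. Ulric then takes two-fifths of the balance (736,000), for a total of 986,000. The remaining 1,104,000 passes to the descendants.
The descendants' portion (1,104,000) is divided into 4 shares of 276,000: Marisol takes 276,000; Adaeze's 276,000 share passes to Adaeze's issue; Kira's 276,000 share passes to Kira's issue; Alma's 276,000 share passes to Alma's issue.
Adaeze's share (276,000) is divided into 3 shares of 92,000: Una, Yevgeni, and Hector each take 92,000.
Kira's share (276,000) is divided into 3 shares of 92,000: Ilse, Oona, and Yara each take 92,000.
Alma's share (276,000) is divided into 2 shares of 138,000: Ruthie and Zelie each take 138,000.

Ulric: 986,000; Marisol: 276,000; Una: 92,000; Yevgeni: 92,000; Hector: 92,000; Ilse: 92,000; Oona: 92,000; Yara: 92,000; Ruthie: 138,000; Zelie: 138,000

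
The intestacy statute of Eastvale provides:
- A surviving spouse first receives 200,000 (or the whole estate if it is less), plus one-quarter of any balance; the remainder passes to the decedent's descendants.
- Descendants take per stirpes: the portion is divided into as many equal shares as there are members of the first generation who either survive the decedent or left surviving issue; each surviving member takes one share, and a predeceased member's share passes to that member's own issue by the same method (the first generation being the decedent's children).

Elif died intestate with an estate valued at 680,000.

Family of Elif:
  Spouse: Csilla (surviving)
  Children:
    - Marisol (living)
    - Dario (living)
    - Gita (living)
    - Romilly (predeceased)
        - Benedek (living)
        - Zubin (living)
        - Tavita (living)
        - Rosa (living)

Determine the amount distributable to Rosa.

Rosa receives 22,500.

Csilla first takes 200,000, leaving a balance of 480,000. Csilla then takes one-quarter of the balance (120,000), for a total of 320,000. The remaining 360,000 passes to the descendants.
The descendants' portion (360,000) is divided into 4 shares of 90,000: Marisol, Dario, and Gita each take 90,000; Romilly's 90,000 share passes to Romilly's issue.
Romilly's share (90,000) is divided into 4 shares of 22,500: Benedek, Zubin, Tavita, and Rosa each take 22,500.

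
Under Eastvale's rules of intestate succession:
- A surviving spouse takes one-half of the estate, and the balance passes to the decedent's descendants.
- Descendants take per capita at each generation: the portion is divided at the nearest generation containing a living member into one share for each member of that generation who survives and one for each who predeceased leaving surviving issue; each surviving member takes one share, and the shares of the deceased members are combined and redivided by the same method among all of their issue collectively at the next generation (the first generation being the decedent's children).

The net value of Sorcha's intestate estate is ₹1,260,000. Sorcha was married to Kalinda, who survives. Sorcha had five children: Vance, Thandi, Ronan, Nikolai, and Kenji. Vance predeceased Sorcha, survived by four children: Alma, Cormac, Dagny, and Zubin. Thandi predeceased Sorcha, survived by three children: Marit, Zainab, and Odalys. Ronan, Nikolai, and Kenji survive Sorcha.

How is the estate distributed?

Kalinda takes one-half of ₹1,260,000 = ₹630,000. The remaining ₹630,000 passes to the descendants.
The descendants' portion (₹630,000) is divided at the children's generation into 5 shares of ₹126,000. Ronan, Nikolai, and Kenji each take ₹126,000. The 2 shares of the deceased (Vance and Thandi) are combined into a pool of ₹252,000.
That pool (₹252,000) is divided at the grandchildren's generation equally among Alma, Cormac, Dagny, Zubin, Marit, Zainab, and Odalys: ₹36,000 each.

Kalinda: ₹630,000; Alma: ₹36,000; Cormac: ₹36,000; Dagny: ₹36,000; Zubin: ₹36,000; Marit: ₹36,000; Zainab: ₹36,000; Odalys: ₹36,000; Ronan: ₹126,000; Nikolai: ₹126,000; Kenji: ₹126,000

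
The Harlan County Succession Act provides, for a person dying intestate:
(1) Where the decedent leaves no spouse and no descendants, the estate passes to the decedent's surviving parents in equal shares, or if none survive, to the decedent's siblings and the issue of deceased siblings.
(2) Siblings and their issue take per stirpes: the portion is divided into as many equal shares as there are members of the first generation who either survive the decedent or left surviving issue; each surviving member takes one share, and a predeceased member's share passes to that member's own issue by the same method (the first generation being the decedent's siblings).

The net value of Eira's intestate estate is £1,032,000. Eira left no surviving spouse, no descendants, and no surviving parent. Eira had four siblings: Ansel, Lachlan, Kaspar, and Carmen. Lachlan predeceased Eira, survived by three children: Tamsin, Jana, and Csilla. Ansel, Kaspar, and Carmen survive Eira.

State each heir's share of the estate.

Ansel: £258,000; Tamsin: £86,000; Jana: £86,000; Csilla: £86,000; Kaspar: £258,000; Carmen: £258,000

The entire £1,032,000 passes to the siblings and their issue.
That amount (£1,032,000) is divided into 4 shares of £258,000: Ansel, Kaspar, and Carmen each take £258,000; Lachlan's £258,000 share passes to Lachlan's issue.
Lachlan's share (£258,000) is divided into 3 shares of £86,000: Tamsin, Jana, and Csilla each take £86,000.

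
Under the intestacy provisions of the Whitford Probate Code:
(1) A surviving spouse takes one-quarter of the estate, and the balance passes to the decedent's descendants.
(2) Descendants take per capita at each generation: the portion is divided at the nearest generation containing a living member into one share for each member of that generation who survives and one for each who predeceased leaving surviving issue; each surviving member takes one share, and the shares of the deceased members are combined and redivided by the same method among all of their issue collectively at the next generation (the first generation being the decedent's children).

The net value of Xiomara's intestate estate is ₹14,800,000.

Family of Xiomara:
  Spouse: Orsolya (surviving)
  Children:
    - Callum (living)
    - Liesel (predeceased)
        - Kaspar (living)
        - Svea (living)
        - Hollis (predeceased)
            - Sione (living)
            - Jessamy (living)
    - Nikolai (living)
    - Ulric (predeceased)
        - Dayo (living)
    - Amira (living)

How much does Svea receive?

Svea receives ₹1,110,000.

Orsolya takes one-quarter of ₹14,800,000 = ₹3,700,000. The remaining ₹11,100,000 passes to the descendants.
The descendants' portion (₹11,100,000) is divided at the children's generation into 5 shares of ₹2,220,000. Callum, Nikolai, and Amira each take ₹2,220,000. The 2 shares of the deceased (Liesel and Ulric) are combined into a pool of ₹4,440,000.
That pool (₹4,440,000) is divided at the grandchildren's generation into 4 shares of ₹1,110,000. Kaspar, Svea, and Dayo each take ₹1,110,000. The remaining share for the deceased Hollis (₹1,110,000) is carried to the next generation.
That pool (₹1,110,000) is divided at the great-grandchildren's generation equally among Sione and Jessamy: ₹555,000 each.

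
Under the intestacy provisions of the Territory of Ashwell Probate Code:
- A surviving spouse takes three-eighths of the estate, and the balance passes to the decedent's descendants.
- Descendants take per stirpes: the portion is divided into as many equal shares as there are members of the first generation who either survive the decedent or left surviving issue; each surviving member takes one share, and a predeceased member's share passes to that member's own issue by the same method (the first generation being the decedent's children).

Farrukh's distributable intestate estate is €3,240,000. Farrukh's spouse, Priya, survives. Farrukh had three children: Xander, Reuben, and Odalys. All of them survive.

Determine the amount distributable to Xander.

Xander receives €675,000.

Priya takes three-eighths of €3,240,000 = €1,215,000. The remaining €2,025,000 passes to the descendants.
The descendants' portion (€2,025,000) is divided into 3 shares of €675,000: Xander, Reuben, and Odalys each take €675,000.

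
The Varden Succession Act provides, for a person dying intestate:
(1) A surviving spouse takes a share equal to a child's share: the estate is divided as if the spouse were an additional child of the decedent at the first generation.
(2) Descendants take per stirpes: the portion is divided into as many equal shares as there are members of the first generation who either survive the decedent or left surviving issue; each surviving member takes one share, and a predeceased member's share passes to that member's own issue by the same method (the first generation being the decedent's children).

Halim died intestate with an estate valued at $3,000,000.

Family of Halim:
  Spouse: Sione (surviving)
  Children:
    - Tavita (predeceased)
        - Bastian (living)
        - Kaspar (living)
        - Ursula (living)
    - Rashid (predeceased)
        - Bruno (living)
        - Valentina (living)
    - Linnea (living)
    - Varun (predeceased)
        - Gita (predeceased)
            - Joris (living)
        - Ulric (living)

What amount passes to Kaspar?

The spouse counts as an additional share at the children's level, so there are 5 primary shares of $600,000. Sione takes one such share ($600,000).
The children's combined portion ($2,400,000) is divided into 4 shares of $600,000: Linnea takes $600,000; Tavita's $600,000 share passes to Tavita's issue; Rashid's $600,000 share passes to Rashid's issue; Varun's $600,000 share passes to Varun's issue.
Tavita's share ($600,000) is divided into 3 shares of $200,000: Bastian, Kaspar, and Ursula each take $200,000.
Rashid's share ($600,000) is divided into 2 shares of $300,000: Bruno and Valentina each take $300,000.
Varun's share ($600,000) is divided into 2 shares of $300,000: Ulric takes $300,000; Gita's $300,000 share passes to Gita's issue.
Gita's share ($300,000) passes entirely to Joris.

Kaspar receives $200,000.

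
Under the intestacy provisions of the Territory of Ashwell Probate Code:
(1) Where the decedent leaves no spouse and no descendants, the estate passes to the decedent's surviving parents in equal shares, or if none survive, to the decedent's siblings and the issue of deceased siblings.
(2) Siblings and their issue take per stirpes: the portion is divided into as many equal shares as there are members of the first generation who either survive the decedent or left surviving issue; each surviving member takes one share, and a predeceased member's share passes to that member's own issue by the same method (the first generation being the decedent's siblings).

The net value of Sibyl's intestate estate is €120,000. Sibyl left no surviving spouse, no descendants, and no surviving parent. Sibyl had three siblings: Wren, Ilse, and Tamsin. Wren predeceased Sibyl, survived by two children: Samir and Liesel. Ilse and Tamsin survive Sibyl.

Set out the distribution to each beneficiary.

Samir: €20,000; Liesel: €20,000; Ilse: €40,000; Tamsin: €40,000

The entire €120,000 passes to the siblings and their issue.
That amount (€120,000) is divided into 3 shares of €40,000: Ilse and Tamsin each take €40,000; Wren's €40,000 share passes to Wren's issue.
Wren's share (€40,000) is divided into 2 shares of €20,000: Samir and Liesel each take €20,000.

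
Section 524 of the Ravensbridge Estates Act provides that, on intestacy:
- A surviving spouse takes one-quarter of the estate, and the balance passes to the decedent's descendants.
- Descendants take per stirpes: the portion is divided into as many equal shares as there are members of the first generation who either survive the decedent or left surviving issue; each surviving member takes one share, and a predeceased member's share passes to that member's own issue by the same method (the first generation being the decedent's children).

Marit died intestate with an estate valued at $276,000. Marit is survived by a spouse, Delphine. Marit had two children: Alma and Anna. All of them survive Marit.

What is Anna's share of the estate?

Anna receives $103,500.

Delphine takes one-quarter of $276,000 = $69,000. The remaining $207,000 passes to the descendants.
The descendants' portion ($207,000) is divided into 2 shares of $103,500: Alma and Anna each take $103,500.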